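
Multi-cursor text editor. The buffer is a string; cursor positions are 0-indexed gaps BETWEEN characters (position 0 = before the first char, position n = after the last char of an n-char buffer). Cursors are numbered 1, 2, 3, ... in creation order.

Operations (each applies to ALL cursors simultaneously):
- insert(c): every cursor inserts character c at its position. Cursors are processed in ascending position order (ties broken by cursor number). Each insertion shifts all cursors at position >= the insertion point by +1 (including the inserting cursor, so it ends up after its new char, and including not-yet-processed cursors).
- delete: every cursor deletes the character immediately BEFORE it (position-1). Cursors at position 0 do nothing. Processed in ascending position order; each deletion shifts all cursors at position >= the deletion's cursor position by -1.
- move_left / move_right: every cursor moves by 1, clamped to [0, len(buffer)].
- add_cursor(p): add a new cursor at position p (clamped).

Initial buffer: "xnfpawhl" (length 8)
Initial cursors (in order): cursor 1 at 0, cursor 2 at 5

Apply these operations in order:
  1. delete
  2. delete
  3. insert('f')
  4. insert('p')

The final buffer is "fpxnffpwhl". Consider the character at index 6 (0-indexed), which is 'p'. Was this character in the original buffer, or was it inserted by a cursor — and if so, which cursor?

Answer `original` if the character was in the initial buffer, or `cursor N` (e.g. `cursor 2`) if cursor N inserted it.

After op 1 (delete): buffer="xnfpwhl" (len 7), cursors c1@0 c2@4, authorship .......
After op 2 (delete): buffer="xnfwhl" (len 6), cursors c1@0 c2@3, authorship ......
After op 3 (insert('f')): buffer="fxnffwhl" (len 8), cursors c1@1 c2@5, authorship 1...2...
After op 4 (insert('p')): buffer="fpxnffpwhl" (len 10), cursors c1@2 c2@7, authorship 11...22...
Authorship (.=original, N=cursor N): 1 1 . . . 2 2 . . .
Index 6: author = 2

Answer: cursor 2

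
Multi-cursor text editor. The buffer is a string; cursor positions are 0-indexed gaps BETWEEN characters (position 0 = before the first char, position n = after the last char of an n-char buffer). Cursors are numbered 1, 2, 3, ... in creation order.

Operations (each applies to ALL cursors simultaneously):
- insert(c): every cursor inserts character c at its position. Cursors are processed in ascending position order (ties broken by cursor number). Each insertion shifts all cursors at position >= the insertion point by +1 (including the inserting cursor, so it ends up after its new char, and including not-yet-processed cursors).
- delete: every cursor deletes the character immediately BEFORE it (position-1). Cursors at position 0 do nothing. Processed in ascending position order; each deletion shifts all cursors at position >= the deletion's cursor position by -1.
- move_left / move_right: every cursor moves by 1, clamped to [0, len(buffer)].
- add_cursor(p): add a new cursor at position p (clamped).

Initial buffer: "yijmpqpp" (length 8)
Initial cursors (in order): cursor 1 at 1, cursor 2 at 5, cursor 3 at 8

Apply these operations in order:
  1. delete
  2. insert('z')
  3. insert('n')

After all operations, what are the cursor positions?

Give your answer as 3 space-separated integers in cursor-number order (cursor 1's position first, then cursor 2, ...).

After op 1 (delete): buffer="ijmqp" (len 5), cursors c1@0 c2@3 c3@5, authorship .....
After op 2 (insert('z')): buffer="zijmzqpz" (len 8), cursors c1@1 c2@5 c3@8, authorship 1...2..3
After op 3 (insert('n')): buffer="znijmznqpzn" (len 11), cursors c1@2 c2@7 c3@11, authorship 11...22..33

Answer: 2 7 11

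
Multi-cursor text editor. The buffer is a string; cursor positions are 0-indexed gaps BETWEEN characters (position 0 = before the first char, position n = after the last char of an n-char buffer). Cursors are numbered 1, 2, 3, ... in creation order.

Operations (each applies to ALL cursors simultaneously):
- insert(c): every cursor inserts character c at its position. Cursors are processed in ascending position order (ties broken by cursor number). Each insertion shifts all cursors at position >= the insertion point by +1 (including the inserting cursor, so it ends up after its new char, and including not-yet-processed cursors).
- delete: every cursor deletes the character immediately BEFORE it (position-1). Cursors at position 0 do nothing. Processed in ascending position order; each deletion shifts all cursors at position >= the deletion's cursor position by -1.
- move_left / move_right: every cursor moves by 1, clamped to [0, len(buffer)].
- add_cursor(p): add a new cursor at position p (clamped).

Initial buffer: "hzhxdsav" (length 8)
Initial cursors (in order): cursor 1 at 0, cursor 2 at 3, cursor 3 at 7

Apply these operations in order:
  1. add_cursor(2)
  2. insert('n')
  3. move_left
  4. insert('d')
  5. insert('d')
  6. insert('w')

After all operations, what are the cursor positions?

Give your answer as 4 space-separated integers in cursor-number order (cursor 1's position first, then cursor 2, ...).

Answer: 3 14 22 9

Derivation:
After op 1 (add_cursor(2)): buffer="hzhxdsav" (len 8), cursors c1@0 c4@2 c2@3 c3@7, authorship ........
After op 2 (insert('n')): buffer="nhznhnxdsanv" (len 12), cursors c1@1 c4@4 c2@6 c3@11, authorship 1..4.2....3.
After op 3 (move_left): buffer="nhznhnxdsanv" (len 12), cursors c1@0 c4@3 c2@5 c3@10, authorship 1..4.2....3.
After op 4 (insert('d')): buffer="dnhzdnhdnxdsadnv" (len 16), cursors c1@1 c4@5 c2@8 c3@14, authorship 11..44.22....33.
After op 5 (insert('d')): buffer="ddnhzddnhddnxdsaddnv" (len 20), cursors c1@2 c4@7 c2@11 c3@18, authorship 111..444.222....333.
After op 6 (insert('w')): buffer="ddwnhzddwnhddwnxdsaddwnv" (len 24), cursors c1@3 c4@9 c2@14 c3@22, authorship 1111..4444.2222....3333.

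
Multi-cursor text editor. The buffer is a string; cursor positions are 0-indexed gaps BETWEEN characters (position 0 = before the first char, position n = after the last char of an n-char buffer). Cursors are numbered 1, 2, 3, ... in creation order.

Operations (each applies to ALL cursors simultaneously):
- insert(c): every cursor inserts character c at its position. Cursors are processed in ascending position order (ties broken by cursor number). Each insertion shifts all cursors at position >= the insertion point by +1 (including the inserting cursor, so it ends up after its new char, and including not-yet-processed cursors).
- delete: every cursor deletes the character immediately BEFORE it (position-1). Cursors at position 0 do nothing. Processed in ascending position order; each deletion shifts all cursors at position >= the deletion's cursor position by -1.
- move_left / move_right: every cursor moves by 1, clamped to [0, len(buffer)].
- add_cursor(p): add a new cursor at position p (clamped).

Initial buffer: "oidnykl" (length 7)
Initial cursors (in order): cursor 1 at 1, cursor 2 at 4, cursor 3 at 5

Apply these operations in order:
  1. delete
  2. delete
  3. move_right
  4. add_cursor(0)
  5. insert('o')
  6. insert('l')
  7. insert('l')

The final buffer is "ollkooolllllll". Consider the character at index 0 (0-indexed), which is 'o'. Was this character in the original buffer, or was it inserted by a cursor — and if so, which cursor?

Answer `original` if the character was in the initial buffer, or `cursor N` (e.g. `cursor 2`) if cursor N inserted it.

After op 1 (delete): buffer="idkl" (len 4), cursors c1@0 c2@2 c3@2, authorship ....
After op 2 (delete): buffer="kl" (len 2), cursors c1@0 c2@0 c3@0, authorship ..
After op 3 (move_right): buffer="kl" (len 2), cursors c1@1 c2@1 c3@1, authorship ..
After op 4 (add_cursor(0)): buffer="kl" (len 2), cursors c4@0 c1@1 c2@1 c3@1, authorship ..
After op 5 (insert('o')): buffer="okoool" (len 6), cursors c4@1 c1@5 c2@5 c3@5, authorship 4.123.
After op 6 (insert('l')): buffer="olkooollll" (len 10), cursors c4@2 c1@9 c2@9 c3@9, authorship 44.123123.
After op 7 (insert('l')): buffer="ollkooolllllll" (len 14), cursors c4@3 c1@13 c2@13 c3@13, authorship 444.123123123.
Authorship (.=original, N=cursor N): 4 4 4 . 1 2 3 1 2 3 1 2 3 .
Index 0: author = 4

Answer: cursor 4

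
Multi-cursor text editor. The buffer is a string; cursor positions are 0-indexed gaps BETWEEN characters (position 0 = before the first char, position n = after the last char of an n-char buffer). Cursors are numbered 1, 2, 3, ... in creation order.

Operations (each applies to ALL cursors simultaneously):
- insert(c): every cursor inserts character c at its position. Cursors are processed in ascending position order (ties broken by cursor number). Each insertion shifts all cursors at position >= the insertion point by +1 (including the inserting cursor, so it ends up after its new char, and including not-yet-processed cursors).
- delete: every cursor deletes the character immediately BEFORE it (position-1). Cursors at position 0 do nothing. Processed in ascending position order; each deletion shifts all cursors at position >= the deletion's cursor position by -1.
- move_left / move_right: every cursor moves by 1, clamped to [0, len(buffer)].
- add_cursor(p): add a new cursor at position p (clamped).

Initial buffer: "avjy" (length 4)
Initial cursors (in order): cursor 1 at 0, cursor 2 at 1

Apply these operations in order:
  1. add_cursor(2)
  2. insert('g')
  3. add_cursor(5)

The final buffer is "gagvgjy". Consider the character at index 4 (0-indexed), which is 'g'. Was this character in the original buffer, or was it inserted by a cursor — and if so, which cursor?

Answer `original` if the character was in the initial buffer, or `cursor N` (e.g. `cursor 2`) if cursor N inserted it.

Answer: cursor 3

Derivation:
After op 1 (add_cursor(2)): buffer="avjy" (len 4), cursors c1@0 c2@1 c3@2, authorship ....
After op 2 (insert('g')): buffer="gagvgjy" (len 7), cursors c1@1 c2@3 c3@5, authorship 1.2.3..
After op 3 (add_cursor(5)): buffer="gagvgjy" (len 7), cursors c1@1 c2@3 c3@5 c4@5, authorship 1.2.3..
Authorship (.=original, N=cursor N): 1 . 2 . 3 . .
Index 4: author = 3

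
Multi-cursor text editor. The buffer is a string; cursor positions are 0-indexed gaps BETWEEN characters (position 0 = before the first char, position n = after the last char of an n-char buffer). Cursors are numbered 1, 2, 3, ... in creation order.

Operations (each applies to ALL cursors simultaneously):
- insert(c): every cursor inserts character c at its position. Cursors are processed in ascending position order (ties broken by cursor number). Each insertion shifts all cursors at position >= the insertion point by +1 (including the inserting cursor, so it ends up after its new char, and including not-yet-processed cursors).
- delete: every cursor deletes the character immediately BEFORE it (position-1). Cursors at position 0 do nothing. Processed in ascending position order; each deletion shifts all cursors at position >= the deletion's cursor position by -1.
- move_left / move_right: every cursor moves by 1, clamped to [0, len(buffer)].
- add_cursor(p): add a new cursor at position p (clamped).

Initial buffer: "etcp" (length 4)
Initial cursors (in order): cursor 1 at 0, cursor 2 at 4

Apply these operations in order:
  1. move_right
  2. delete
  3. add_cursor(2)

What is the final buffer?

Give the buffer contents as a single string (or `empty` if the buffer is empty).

Answer: tc

Derivation:
After op 1 (move_right): buffer="etcp" (len 4), cursors c1@1 c2@4, authorship ....
After op 2 (delete): buffer="tc" (len 2), cursors c1@0 c2@2, authorship ..
After op 3 (add_cursor(2)): buffer="tc" (len 2), cursors c1@0 c2@2 c3@2, authorship ..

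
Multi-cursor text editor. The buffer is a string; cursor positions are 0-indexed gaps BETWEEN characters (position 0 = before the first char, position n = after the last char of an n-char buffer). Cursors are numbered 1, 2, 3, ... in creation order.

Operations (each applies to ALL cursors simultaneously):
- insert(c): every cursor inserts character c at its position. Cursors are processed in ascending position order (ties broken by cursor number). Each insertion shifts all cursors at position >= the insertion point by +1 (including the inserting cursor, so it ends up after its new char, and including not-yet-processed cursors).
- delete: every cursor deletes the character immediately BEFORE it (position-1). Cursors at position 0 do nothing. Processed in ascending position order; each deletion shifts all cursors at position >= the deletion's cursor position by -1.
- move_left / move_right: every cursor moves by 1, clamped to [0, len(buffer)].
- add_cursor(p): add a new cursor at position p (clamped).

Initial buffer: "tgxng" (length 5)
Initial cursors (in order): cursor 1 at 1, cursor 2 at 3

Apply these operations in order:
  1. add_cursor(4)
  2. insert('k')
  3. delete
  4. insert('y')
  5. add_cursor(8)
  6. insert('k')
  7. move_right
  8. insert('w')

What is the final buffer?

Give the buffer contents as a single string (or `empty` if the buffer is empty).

After op 1 (add_cursor(4)): buffer="tgxng" (len 5), cursors c1@1 c2@3 c3@4, authorship .....
After op 2 (insert('k')): buffer="tkgxknkg" (len 8), cursors c1@2 c2@5 c3@7, authorship .1..2.3.
After op 3 (delete): buffer="tgxng" (len 5), cursors c1@1 c2@3 c3@4, authorship .....
After op 4 (insert('y')): buffer="tygxynyg" (len 8), cursors c1@2 c2@5 c3@7, authorship .1..2.3.
After op 5 (add_cursor(8)): buffer="tygxynyg" (len 8), cursors c1@2 c2@5 c3@7 c4@8, authorship .1..2.3.
After op 6 (insert('k')): buffer="tykgxyknykgk" (len 12), cursors c1@3 c2@7 c3@10 c4@12, authorship .11..22.33.4
After op 7 (move_right): buffer="tykgxyknykgk" (len 12), cursors c1@4 c2@8 c3@11 c4@12, authorship .11..22.33.4
After op 8 (insert('w')): buffer="tykgwxyknwykgwkw" (len 16), cursors c1@5 c2@10 c3@14 c4@16, authorship .11.1.22.233.344

Answer: tykgwxyknwykgwkw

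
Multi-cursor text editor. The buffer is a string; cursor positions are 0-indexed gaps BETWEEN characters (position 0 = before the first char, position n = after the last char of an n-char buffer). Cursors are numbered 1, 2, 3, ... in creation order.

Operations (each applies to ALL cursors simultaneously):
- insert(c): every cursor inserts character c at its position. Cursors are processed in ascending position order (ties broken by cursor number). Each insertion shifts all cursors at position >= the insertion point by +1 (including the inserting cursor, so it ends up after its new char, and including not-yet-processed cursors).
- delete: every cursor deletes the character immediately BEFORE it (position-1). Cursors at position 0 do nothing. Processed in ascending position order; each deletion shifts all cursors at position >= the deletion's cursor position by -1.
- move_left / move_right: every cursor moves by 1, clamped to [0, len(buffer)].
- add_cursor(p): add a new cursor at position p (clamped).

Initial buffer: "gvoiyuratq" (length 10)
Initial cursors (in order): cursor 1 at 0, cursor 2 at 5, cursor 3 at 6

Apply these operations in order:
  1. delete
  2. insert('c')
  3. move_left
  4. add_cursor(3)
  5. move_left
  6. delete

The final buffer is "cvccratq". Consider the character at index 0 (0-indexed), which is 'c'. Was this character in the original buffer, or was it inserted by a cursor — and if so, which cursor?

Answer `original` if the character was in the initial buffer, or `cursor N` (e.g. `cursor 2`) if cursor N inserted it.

After op 1 (delete): buffer="gvoiratq" (len 8), cursors c1@0 c2@4 c3@4, authorship ........
After op 2 (insert('c')): buffer="cgvoiccratq" (len 11), cursors c1@1 c2@7 c3@7, authorship 1....23....
After op 3 (move_left): buffer="cgvoiccratq" (len 11), cursors c1@0 c2@6 c3@6, authorship 1....23....
After op 4 (add_cursor(3)): buffer="cgvoiccratq" (len 11), cursors c1@0 c4@3 c2@6 c3@6, authorship 1....23....
After op 5 (move_left): buffer="cgvoiccratq" (len 11), cursors c1@0 c4@2 c2@5 c3@5, authorship 1....23....
After op 6 (delete): buffer="cvccratq" (len 8), cursors c1@0 c4@1 c2@2 c3@2, authorship 1.23....
Authorship (.=original, N=cursor N): 1 . 2 3 . . . .
Index 0: author = 1

Answer: cursor 1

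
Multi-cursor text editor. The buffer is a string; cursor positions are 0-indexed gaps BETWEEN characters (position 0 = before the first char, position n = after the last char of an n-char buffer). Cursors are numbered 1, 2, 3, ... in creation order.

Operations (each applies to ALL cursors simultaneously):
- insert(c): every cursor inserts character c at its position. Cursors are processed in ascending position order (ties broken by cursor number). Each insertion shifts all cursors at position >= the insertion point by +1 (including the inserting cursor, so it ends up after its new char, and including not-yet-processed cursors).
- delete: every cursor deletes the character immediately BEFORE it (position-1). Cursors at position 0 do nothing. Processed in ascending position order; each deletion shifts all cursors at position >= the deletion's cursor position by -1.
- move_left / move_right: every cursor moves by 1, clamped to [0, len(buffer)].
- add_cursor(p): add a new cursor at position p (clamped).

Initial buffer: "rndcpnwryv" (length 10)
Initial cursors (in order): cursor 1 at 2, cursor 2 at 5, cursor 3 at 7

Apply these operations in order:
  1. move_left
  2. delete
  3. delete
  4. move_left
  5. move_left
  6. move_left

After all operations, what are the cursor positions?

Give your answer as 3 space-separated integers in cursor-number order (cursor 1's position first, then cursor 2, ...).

Answer: 0 0 0

Derivation:
After op 1 (move_left): buffer="rndcpnwryv" (len 10), cursors c1@1 c2@4 c3@6, authorship ..........
After op 2 (delete): buffer="ndpwryv" (len 7), cursors c1@0 c2@2 c3@3, authorship .......
After op 3 (delete): buffer="nwryv" (len 5), cursors c1@0 c2@1 c3@1, authorship .....
After op 4 (move_left): buffer="nwryv" (len 5), cursors c1@0 c2@0 c3@0, authorship .....
After op 5 (move_left): buffer="nwryv" (len 5), cursors c1@0 c2@0 c3@0, authorship .....
After op 6 (move_left): buffer="nwryv" (len 5), cursors c1@0 c2@0 c3@0, authorship .....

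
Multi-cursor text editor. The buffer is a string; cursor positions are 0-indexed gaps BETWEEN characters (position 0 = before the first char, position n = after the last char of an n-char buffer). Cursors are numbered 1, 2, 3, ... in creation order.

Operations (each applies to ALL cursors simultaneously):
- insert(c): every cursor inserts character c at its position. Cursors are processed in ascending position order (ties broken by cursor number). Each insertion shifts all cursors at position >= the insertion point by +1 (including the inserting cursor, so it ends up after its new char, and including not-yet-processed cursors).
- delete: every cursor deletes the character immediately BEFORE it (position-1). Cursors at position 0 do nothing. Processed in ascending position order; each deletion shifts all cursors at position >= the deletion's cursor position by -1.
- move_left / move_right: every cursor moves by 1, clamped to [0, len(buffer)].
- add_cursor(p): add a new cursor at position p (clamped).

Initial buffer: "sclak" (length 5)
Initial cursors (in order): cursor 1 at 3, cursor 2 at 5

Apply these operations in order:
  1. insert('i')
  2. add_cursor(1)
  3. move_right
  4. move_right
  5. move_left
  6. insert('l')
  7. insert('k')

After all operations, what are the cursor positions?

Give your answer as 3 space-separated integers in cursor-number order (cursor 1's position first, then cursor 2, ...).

Answer: 9 12 4

Derivation:
After op 1 (insert('i')): buffer="scliaki" (len 7), cursors c1@4 c2@7, authorship ...1..2
After op 2 (add_cursor(1)): buffer="scliaki" (len 7), cursors c3@1 c1@4 c2@7, authorship ...1..2
After op 3 (move_right): buffer="scliaki" (len 7), cursors c3@2 c1@5 c2@7, authorship ...1..2
After op 4 (move_right): buffer="scliaki" (len 7), cursors c3@3 c1@6 c2@7, authorship ...1..2
After op 5 (move_left): buffer="scliaki" (len 7), cursors c3@2 c1@5 c2@6, authorship ...1..2
After op 6 (insert('l')): buffer="scllialkli" (len 10), cursors c3@3 c1@7 c2@9, authorship ..3.1.1.22
After op 7 (insert('k')): buffer="sclklialkklki" (len 13), cursors c3@4 c1@9 c2@12, authorship ..33.1.11.222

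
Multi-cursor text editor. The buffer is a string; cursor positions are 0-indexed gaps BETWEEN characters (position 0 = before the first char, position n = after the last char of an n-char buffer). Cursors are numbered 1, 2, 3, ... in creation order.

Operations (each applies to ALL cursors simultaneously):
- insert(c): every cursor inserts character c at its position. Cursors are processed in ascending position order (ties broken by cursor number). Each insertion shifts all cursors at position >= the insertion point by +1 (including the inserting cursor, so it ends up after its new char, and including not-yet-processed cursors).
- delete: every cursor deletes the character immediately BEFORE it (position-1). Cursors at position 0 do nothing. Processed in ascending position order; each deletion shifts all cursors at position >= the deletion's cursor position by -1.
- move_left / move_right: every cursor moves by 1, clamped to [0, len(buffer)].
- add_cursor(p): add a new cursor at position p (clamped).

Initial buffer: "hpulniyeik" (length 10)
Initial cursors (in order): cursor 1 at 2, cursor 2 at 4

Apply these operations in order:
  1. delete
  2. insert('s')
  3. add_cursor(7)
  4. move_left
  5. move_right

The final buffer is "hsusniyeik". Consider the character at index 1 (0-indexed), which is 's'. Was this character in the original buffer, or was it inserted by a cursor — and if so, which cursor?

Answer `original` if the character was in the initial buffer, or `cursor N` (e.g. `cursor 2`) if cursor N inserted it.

After op 1 (delete): buffer="huniyeik" (len 8), cursors c1@1 c2@2, authorship ........
After op 2 (insert('s')): buffer="hsusniyeik" (len 10), cursors c1@2 c2@4, authorship .1.2......
After op 3 (add_cursor(7)): buffer="hsusniyeik" (len 10), cursors c1@2 c2@4 c3@7, authorship .1.2......
After op 4 (move_left): buffer="hsusniyeik" (len 10), cursors c1@1 c2@3 c3@6, authorship .1.2......
After op 5 (move_right): buffer="hsusniyeik" (len 10), cursors c1@2 c2@4 c3@7, authorship .1.2......
Authorship (.=original, N=cursor N): . 1 . 2 . . . . . .
Index 1: author = 1

Answer: cursor 1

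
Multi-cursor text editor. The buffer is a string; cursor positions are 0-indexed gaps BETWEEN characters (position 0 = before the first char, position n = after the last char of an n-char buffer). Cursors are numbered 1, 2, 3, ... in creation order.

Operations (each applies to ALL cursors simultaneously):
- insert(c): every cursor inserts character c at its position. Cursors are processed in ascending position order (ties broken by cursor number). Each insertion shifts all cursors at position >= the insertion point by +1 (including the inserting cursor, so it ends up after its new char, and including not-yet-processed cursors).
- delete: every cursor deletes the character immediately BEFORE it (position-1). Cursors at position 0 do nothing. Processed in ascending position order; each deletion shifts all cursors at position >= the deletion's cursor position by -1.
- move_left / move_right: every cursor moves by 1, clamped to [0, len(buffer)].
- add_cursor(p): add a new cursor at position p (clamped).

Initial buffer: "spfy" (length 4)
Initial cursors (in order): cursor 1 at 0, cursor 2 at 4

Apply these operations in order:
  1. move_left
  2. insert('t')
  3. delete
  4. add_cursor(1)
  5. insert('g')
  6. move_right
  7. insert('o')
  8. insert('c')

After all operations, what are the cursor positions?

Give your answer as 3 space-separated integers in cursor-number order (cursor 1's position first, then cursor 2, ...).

After op 1 (move_left): buffer="spfy" (len 4), cursors c1@0 c2@3, authorship ....
After op 2 (insert('t')): buffer="tspfty" (len 6), cursors c1@1 c2@5, authorship 1...2.
After op 3 (delete): buffer="spfy" (len 4), cursors c1@0 c2@3, authorship ....
After op 4 (add_cursor(1)): buffer="spfy" (len 4), cursors c1@0 c3@1 c2@3, authorship ....
After op 5 (insert('g')): buffer="gsgpfgy" (len 7), cursors c1@1 c3@3 c2@6, authorship 1.3..2.
After op 6 (move_right): buffer="gsgpfgy" (len 7), cursors c1@2 c3@4 c2@7, authorship 1.3..2.
After op 7 (insert('o')): buffer="gsogpofgyo" (len 10), cursors c1@3 c3@6 c2@10, authorship 1.13.3.2.2
After op 8 (insert('c')): buffer="gsocgpocfgyoc" (len 13), cursors c1@4 c3@8 c2@13, authorship 1.113.33.2.22

Answer: 4 13 8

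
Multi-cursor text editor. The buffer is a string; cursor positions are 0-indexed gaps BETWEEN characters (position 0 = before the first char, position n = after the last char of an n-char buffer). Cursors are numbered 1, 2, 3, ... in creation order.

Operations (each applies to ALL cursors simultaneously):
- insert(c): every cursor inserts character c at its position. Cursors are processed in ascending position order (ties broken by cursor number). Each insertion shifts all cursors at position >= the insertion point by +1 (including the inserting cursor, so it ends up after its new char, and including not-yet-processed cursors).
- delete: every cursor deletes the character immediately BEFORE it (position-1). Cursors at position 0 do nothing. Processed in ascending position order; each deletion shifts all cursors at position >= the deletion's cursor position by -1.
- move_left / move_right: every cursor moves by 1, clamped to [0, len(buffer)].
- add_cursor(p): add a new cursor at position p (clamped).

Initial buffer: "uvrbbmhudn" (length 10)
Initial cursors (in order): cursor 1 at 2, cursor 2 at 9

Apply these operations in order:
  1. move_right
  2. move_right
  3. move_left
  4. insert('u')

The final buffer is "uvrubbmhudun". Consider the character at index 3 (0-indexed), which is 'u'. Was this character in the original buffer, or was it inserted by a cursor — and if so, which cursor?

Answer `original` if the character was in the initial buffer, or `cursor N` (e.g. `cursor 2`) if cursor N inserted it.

After op 1 (move_right): buffer="uvrbbmhudn" (len 10), cursors c1@3 c2@10, authorship ..........
After op 2 (move_right): buffer="uvrbbmhudn" (len 10), cursors c1@4 c2@10, authorship ..........
After op 3 (move_left): buffer="uvrbbmhudn" (len 10), cursors c1@3 c2@9, authorship ..........
After op 4 (insert('u')): buffer="uvrubbmhudun" (len 12), cursors c1@4 c2@11, authorship ...1......2.
Authorship (.=original, N=cursor N): . . . 1 . . . . . . 2 .
Index 3: author = 1

Answer: cursor 1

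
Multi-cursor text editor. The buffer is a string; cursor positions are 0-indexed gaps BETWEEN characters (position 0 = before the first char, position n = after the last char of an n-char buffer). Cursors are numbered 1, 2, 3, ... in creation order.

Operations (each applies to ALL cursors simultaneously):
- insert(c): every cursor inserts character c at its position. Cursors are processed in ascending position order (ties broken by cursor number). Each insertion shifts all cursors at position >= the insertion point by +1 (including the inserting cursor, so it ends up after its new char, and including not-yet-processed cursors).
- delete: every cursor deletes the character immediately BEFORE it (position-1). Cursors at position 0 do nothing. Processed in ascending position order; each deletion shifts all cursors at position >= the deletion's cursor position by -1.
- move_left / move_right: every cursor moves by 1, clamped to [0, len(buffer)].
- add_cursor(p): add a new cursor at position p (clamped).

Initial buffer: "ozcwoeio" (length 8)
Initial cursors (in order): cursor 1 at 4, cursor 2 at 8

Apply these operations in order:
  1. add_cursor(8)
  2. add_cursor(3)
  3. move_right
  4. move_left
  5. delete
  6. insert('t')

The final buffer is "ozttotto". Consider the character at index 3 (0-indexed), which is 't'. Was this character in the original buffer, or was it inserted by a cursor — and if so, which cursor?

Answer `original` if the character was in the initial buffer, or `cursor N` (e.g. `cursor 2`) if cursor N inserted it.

After op 1 (add_cursor(8)): buffer="ozcwoeio" (len 8), cursors c1@4 c2@8 c3@8, authorship ........
After op 2 (add_cursor(3)): buffer="ozcwoeio" (len 8), cursors c4@3 c1@4 c2@8 c3@8, authorship ........
After op 3 (move_right): buffer="ozcwoeio" (len 8), cursors c4@4 c1@5 c2@8 c3@8, authorship ........
After op 4 (move_left): buffer="ozcwoeio" (len 8), cursors c4@3 c1@4 c2@7 c3@7, authorship ........
After op 5 (delete): buffer="ozoo" (len 4), cursors c1@2 c4@2 c2@3 c3@3, authorship ....
After op 6 (insert('t')): buffer="ozttotto" (len 8), cursors c1@4 c4@4 c2@7 c3@7, authorship ..14.23.
Authorship (.=original, N=cursor N): . . 1 4 . 2 3 .
Index 3: author = 4

Answer: cursor 4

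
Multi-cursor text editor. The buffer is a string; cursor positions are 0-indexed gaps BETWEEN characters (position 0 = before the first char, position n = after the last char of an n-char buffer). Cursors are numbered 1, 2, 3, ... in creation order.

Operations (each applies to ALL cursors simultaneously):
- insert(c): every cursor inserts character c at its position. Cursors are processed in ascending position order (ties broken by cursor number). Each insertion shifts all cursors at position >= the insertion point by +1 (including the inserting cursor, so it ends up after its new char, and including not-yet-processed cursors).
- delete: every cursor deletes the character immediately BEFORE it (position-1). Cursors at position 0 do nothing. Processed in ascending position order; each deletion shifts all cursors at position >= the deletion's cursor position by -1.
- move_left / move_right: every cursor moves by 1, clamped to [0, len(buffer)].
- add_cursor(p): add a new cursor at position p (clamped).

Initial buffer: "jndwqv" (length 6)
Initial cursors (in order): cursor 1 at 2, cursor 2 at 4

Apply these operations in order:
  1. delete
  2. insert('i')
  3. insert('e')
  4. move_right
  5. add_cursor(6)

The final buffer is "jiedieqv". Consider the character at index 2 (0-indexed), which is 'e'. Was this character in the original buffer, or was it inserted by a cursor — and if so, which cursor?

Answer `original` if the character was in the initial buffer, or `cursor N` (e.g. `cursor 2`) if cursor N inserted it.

Answer: cursor 1

Derivation:
After op 1 (delete): buffer="jdqv" (len 4), cursors c1@1 c2@2, authorship ....
After op 2 (insert('i')): buffer="jidiqv" (len 6), cursors c1@2 c2@4, authorship .1.2..
After op 3 (insert('e')): buffer="jiedieqv" (len 8), cursors c1@3 c2@6, authorship .11.22..
After op 4 (move_right): buffer="jiedieqv" (len 8), cursors c1@4 c2@7, authorship .11.22..
After op 5 (add_cursor(6)): buffer="jiedieqv" (len 8), cursors c1@4 c3@6 c2@7, authorship .11.22..
Authorship (.=original, N=cursor N): . 1 1 . 2 2 . .
Index 2: author = 1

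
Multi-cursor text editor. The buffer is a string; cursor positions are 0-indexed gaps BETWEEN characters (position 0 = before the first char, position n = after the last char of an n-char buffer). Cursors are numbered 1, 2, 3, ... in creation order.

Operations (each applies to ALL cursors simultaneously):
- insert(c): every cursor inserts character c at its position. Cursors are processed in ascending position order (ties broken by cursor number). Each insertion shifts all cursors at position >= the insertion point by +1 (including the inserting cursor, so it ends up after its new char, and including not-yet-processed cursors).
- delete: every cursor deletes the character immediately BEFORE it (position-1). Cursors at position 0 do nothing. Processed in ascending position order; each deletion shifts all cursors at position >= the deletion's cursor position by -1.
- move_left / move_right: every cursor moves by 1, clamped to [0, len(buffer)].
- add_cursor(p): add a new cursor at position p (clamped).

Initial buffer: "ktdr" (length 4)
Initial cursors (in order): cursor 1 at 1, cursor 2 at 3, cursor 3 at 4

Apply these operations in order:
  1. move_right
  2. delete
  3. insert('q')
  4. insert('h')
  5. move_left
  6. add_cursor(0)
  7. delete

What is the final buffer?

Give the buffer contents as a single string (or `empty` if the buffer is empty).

Answer: kqqh

Derivation:
After op 1 (move_right): buffer="ktdr" (len 4), cursors c1@2 c2@4 c3@4, authorship ....
After op 2 (delete): buffer="k" (len 1), cursors c1@1 c2@1 c3@1, authorship .
After op 3 (insert('q')): buffer="kqqq" (len 4), cursors c1@4 c2@4 c3@4, authorship .123
After op 4 (insert('h')): buffer="kqqqhhh" (len 7), cursors c1@7 c2@7 c3@7, authorship .123123
After op 5 (move_left): buffer="kqqqhhh" (len 7), cursors c1@6 c2@6 c3@6, authorship .123123
After op 6 (add_cursor(0)): buffer="kqqqhhh" (len 7), cursors c4@0 c1@6 c2@6 c3@6, authorship .123123
After op 7 (delete): buffer="kqqh" (len 4), cursors c4@0 c1@3 c2@3 c3@3, authorship .123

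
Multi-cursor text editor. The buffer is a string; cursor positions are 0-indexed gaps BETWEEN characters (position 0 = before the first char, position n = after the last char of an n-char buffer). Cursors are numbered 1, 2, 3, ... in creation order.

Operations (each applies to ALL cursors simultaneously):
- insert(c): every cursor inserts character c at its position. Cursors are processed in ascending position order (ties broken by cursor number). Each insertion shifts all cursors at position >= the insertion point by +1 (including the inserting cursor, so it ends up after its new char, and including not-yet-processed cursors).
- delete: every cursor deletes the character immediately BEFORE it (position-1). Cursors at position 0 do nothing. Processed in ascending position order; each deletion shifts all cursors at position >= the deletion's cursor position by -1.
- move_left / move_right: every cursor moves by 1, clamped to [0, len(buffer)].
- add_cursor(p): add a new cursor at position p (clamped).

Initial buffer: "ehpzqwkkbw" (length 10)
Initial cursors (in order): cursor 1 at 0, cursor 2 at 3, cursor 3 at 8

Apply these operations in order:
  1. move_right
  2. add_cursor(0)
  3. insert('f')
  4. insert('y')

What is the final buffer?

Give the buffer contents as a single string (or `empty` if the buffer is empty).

Answer: fyefyhpzfyqwkkbfyw

Derivation:
After op 1 (move_right): buffer="ehpzqwkkbw" (len 10), cursors c1@1 c2@4 c3@9, authorship ..........
After op 2 (add_cursor(0)): buffer="ehpzqwkkbw" (len 10), cursors c4@0 c1@1 c2@4 c3@9, authorship ..........
After op 3 (insert('f')): buffer="fefhpzfqwkkbfw" (len 14), cursors c4@1 c1@3 c2@7 c3@13, authorship 4.1...2.....3.
After op 4 (insert('y')): buffer="fyefyhpzfyqwkkbfyw" (len 18), cursors c4@2 c1@5 c2@10 c3@17, authorship 44.11...22.....33.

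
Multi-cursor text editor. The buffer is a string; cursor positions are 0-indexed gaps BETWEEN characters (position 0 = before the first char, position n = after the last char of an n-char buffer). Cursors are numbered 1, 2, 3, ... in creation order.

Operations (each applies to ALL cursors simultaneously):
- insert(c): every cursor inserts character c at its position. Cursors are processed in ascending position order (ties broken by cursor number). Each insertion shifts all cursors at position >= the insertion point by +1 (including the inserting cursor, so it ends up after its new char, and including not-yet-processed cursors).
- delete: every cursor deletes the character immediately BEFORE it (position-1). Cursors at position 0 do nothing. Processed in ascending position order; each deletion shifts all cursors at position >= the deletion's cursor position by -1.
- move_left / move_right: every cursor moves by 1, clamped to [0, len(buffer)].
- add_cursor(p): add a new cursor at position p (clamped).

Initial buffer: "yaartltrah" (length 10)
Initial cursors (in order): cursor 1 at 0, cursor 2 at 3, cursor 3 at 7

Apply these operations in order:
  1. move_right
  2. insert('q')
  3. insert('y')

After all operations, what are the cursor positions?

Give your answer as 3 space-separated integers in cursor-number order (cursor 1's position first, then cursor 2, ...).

Answer: 3 8 14

Derivation:
After op 1 (move_right): buffer="yaartltrah" (len 10), cursors c1@1 c2@4 c3@8, authorship ..........
After op 2 (insert('q')): buffer="yqaarqtltrqah" (len 13), cursors c1@2 c2@6 c3@11, authorship .1...2....3..
After op 3 (insert('y')): buffer="yqyaarqytltrqyah" (len 16), cursors c1@3 c2@8 c3@14, authorship .11...22....33..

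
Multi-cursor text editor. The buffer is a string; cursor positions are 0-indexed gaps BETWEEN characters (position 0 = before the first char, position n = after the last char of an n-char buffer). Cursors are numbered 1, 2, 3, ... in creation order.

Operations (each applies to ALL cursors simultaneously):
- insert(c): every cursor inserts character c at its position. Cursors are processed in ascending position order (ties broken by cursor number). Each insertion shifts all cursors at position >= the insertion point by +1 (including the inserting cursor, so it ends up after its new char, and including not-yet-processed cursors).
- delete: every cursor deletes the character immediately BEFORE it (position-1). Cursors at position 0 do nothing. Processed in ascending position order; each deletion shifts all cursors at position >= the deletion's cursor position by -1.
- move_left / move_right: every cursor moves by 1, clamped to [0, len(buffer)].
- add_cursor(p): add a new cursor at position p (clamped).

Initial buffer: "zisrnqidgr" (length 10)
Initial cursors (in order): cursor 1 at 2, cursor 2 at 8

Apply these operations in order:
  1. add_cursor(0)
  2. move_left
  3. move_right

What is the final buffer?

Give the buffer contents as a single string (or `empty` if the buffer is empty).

Answer: zisrnqidgr

Derivation:
After op 1 (add_cursor(0)): buffer="zisrnqidgr" (len 10), cursors c3@0 c1@2 c2@8, authorship ..........
After op 2 (move_left): buffer="zisrnqidgr" (len 10), cursors c3@0 c1@1 c2@7, authorship ..........
After op 3 (move_right): buffer="zisrnqidgr" (len 10), cursors c3@1 c1@2 c2@8, authorship ..........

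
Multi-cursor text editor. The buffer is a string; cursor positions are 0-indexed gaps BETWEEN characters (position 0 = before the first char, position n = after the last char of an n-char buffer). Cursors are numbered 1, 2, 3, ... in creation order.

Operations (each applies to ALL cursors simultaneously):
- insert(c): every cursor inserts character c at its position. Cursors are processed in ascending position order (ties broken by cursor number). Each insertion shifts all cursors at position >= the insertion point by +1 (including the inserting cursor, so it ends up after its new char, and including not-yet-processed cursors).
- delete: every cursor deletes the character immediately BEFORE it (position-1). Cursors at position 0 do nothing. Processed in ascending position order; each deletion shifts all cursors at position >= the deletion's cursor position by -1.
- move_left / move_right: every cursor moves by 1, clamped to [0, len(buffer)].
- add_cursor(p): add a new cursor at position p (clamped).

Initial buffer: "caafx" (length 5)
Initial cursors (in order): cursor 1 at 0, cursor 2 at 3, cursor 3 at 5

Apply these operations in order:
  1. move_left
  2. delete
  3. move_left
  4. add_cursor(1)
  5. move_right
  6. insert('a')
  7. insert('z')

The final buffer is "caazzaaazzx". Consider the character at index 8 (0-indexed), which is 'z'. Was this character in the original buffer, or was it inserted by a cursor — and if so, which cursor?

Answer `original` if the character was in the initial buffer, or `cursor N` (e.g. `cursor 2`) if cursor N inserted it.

After op 1 (move_left): buffer="caafx" (len 5), cursors c1@0 c2@2 c3@4, authorship .....
After op 2 (delete): buffer="cax" (len 3), cursors c1@0 c2@1 c3@2, authorship ...
After op 3 (move_left): buffer="cax" (len 3), cursors c1@0 c2@0 c3@1, authorship ...
After op 4 (add_cursor(1)): buffer="cax" (len 3), cursors c1@0 c2@0 c3@1 c4@1, authorship ...
After op 5 (move_right): buffer="cax" (len 3), cursors c1@1 c2@1 c3@2 c4@2, authorship ...
After op 6 (insert('a')): buffer="caaaaax" (len 7), cursors c1@3 c2@3 c3@6 c4@6, authorship .12.34.
After op 7 (insert('z')): buffer="caazzaaazzx" (len 11), cursors c1@5 c2@5 c3@10 c4@10, authorship .1212.3434.
Authorship (.=original, N=cursor N): . 1 2 1 2 . 3 4 3 4 .
Index 8: author = 3

Answer: cursor 3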